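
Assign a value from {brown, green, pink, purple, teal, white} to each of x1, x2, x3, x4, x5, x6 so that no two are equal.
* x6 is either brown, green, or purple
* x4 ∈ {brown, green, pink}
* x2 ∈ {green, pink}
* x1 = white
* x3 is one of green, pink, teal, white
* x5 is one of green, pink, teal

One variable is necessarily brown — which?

x4

x1 has just one choice, so x1 = white. So x3 can't be white.
The 5 still-open variables together cover exactly {brown, green, pink, purple, teal} — 5 values for 5 variables — and purple appears only in x6's list, so x6 = purple.
The 4 still-open variables together cover exactly {brown, green, pink, teal} — 4 values for 4 variables — and brown appears only in x4's list, so x4 = brown.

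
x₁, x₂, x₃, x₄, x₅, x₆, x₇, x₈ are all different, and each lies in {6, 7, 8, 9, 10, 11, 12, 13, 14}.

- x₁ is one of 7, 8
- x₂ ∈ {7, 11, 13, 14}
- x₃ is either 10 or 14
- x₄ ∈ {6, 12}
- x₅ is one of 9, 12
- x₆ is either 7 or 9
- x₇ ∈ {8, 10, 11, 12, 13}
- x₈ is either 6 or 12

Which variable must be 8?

x₄ and x₈ share exactly the 2 values {6, 12}; by pigeonhole those values go to them, so strike 6, 12 from x₅, x₇.
x₅ has just one choice, so x₅ = 9. So x₆ can't be 9.
That leaves x₆ = 7. So x₁, x₂ can't be 7.
So 8 goes to x₁.

x₁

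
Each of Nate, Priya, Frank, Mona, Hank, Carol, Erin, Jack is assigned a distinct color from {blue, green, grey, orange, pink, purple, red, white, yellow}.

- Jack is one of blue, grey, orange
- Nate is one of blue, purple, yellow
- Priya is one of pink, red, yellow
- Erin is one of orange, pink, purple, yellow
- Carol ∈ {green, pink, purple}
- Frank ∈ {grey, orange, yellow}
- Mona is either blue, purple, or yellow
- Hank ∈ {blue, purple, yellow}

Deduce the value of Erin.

The 8 variables draw from only 8 values {blue, green, grey, orange, pink, purple, red, yellow}, so each is used; only Carol can be green, hence Carol = green.
The 7 still-open variables draw from only 7 values {blue, grey, orange, pink, purple, red, yellow}, so each is used; only Priya can be red, hence Priya = red.
The 6 still-open variables draw from only 6 values {blue, grey, orange, pink, purple, yellow}, so each is used; only Erin can be pink, hence Erin = pink.

pink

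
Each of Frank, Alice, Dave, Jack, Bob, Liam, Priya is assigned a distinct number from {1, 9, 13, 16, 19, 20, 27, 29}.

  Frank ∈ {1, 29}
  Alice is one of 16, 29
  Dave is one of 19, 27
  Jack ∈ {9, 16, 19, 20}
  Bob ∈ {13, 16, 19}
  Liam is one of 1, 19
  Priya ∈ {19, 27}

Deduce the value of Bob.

Dave and Priya share exactly the 2 values {19, 27}; by pigeonhole those values go to them, so strike 19, 27 from Jack, Bob, Liam.
Liam must be 1 (only option left). Eliminate 1 elsewhere: Frank.
Frank's domain is down to {29}, so Frank = 29. Strike 29 from Alice.
Alice has just one choice, so Alice = 16. So Jack, Bob can't be 16.
So Bob = 13.

13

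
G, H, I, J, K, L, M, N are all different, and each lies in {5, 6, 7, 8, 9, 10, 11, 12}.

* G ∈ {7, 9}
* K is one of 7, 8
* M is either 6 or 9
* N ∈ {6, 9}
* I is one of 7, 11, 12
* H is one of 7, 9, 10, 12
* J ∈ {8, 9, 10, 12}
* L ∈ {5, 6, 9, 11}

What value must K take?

The 8 variables together cover exactly {5, 6, 7, 8, 9, 10, 11, 12} — 8 values for 8 variables — and 5 appears only in L's list, so L = 5.
The 7 still-open variables together cover exactly {6, 7, 8, 9, 10, 11, 12} — 7 values for 7 variables — and 11 appears only in I's list, so I = 11.
M and N share exactly the 2 values {6, 9}; by pigeonhole those values go to them, so strike 6, 9 from G, H, J.
G must be 7 (only option left). Eliminate 7 elsewhere: H, K.
So K = 8.

8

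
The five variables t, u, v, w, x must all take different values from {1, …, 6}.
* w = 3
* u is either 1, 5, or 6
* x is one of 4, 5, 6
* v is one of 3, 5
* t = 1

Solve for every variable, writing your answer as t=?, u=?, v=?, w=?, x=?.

t must be 1 (only option left). So u can't be 1.
w's domain is down to {3}, so w = 3. So v can't be 3.
v's domain is down to {5}, so v = 5. Remove 5 from u, x.
That leaves u = 6. Strike 6 from x.
x has just one choice, so x = 4.

t=1, u=6, v=5, w=3, x=4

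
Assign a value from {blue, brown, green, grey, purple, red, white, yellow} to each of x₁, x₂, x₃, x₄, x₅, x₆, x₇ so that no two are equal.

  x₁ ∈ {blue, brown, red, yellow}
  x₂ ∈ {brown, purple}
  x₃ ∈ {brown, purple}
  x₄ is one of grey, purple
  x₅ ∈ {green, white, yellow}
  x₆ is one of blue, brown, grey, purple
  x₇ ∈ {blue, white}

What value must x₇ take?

The 2 variables x₂ and x₃ are confined to {brown, purple}, which locks those values in; drop them from x₁, x₄, x₆.
x₄ has just one choice, so x₄ = grey. Eliminate grey elsewhere: x₆.
That leaves x₆ = blue. Strike blue from x₁, x₇.
So x₇ = white.

white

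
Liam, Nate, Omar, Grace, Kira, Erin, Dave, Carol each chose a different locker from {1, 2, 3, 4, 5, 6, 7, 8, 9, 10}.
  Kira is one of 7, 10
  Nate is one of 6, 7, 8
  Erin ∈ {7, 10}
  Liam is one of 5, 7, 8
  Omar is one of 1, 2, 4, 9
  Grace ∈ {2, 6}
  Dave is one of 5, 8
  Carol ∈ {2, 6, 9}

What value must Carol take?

Kira and Erin between them cover only {7, 10} — a naked pair. Remove those values from Liam, Nate.
Liam and Dave between them cover only {5, 8} — a naked pair. Remove those values from Nate.
Nate has just one choice, so Nate = 6. Strike 6 from Grace, Carol.
Grace must be 2 (only option left). Remove 2 from Omar, Carol.
So Carol = 9.

9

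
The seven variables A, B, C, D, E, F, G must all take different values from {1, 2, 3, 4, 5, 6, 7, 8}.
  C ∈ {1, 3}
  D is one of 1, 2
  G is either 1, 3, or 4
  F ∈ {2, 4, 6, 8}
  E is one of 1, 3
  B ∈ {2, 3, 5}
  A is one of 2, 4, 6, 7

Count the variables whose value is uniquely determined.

C and E between them cover only {1, 3} — a naked pair. Remove those values from B, D, G.
D's domain is down to {2}, so D = 2. So A, B, F can't be 2.
G's domain is down to {4}, so G = 4. Strike 4 from A, F.
That leaves B = 5.
Determined: B=5, D=2, G=4. The other variables each still have more than one consistent value. That makes 3.

3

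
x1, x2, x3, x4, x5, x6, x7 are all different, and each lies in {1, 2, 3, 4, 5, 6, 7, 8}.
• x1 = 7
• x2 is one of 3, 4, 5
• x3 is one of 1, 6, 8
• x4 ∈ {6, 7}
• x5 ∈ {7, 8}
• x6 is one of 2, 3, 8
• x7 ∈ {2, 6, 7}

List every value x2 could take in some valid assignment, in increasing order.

4, 5

x1 must be 7 (only option left). So x4, x5, x7 can't be 7.
x4 must be 6 (only option left). Remove 6 from x3, x7.
x5 must be 8 (only option left). Remove 8 from x3, x6.
x7 must be 2 (only option left). Strike 2 from x6.
x3's domain is down to {1}, so x3 = 1.
x6 must be 3 (only option left). Eliminate 3 elsewhere: x2.
No further eliminations apply; x2 can still be any of 4, 5.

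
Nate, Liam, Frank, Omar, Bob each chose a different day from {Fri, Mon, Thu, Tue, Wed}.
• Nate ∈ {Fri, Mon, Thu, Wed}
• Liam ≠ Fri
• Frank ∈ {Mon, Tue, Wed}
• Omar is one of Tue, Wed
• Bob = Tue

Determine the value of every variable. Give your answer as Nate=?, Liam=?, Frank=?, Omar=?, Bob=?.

Bob has just one choice, so Bob = Tue. Remove Tue from Liam, Frank, Omar.
Omar has just one choice, so Omar = Wed. So Nate, Liam, Frank can't be Wed.
Frank must be Mon (only option left). Strike Mon from Nate, Liam.
Liam has just one choice, so Liam = Thu. So Nate can't be Thu.
Nate's domain is down to {Fri}, so Nate = Fri.

Nate=Fri, Liam=Thu, Frank=Mon, Omar=Wed, Bob=Tue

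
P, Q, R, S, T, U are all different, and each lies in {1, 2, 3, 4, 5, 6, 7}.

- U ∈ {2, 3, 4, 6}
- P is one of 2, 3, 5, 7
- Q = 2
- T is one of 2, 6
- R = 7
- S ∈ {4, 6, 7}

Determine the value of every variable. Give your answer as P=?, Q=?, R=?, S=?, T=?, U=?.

P=5, Q=2, R=7, S=4, T=6, U=3

Q's domain is down to {2}, so Q = 2. Eliminate 2 elsewhere: P, T, U.
That leaves R = 7. Strike 7 from P, S.
T must be 6 (only option left). Strike 6 from S, U.
S has just one choice, so S = 4. So U can't be 4.
That leaves U = 3. Remove 3 from P.
P has just one choice, so P = 5.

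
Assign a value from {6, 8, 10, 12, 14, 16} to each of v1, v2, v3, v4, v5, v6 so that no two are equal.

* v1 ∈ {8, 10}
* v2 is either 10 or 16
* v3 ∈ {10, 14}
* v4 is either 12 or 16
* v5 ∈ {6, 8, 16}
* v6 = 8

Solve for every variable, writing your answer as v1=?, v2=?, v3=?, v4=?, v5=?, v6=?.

v1=10, v2=16, v3=14, v4=12, v5=6, v6=8

v6's domain is down to {8}, so v6 = 8. Strike 8 from v1, v5.
That leaves v1 = 10. So v2, v3 can't be 10.
That leaves v2 = 16. Eliminate 16 elsewhere: v4, v5.
v3 has just one choice, so v3 = 14.
v4 has just one choice, so v4 = 12.
v5 must be 6 (only option left).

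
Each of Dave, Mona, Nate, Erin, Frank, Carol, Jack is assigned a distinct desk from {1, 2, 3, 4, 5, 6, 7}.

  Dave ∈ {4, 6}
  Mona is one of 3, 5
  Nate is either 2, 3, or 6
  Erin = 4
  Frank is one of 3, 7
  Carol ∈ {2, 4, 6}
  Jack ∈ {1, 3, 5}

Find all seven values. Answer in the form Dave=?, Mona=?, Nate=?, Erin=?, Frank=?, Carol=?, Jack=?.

Erin's domain is down to {4}, so Erin = 4. Eliminate 4 elsewhere: Dave, Carol.
Dave must be 6 (only option left). Eliminate 6 elsewhere: Nate, Carol.
That leaves Carol = 2. Remove 2 from Nate.
Nate must be 3 (only option left). Eliminate 3 elsewhere: Mona, Frank, Jack.
Frank must be 7 (only option left).
That leaves Mona = 5. Eliminate 5 elsewhere: Jack.
Jack has just one choice, so Jack = 1.

Dave=6, Mona=5, Nate=3, Erin=4, Frank=7, Carol=2, Jack=1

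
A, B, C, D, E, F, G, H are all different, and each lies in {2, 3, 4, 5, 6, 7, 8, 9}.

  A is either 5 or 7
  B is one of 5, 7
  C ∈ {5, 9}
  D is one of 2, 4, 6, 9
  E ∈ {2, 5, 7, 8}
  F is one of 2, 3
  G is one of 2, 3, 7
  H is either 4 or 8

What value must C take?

9

The 8 variables together cover exactly {2, 3, 4, 5, 6, 7, 8, 9} — 8 values for 8 variables — and 6 appears only in D's list, so D = 6.
The 7 still-open variables together cover exactly {2, 3, 4, 5, 7, 8, 9} — 7 values for 7 variables — and 4 appears only in H's list, so H = 4.
The 6 still-open variables draw from only 6 values {2, 3, 5, 7, 8, 9}, so each is used; only E can be 8, hence E = 8.
The 5 still-open variables draw from only 5 values {2, 3, 5, 7, 9}, so each is used; only C can be 9, hence C = 9.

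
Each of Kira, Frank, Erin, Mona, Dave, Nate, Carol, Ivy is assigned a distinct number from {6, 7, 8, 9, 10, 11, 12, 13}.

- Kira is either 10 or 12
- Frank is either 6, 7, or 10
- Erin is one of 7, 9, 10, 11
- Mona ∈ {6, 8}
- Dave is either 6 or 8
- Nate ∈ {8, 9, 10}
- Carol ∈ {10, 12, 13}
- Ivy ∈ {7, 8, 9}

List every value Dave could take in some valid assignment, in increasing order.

The 8 variables draw from only 8 values {6, 7, 8, 9, 10, 11, 12, 13}, so each is used; only Erin can be 11, hence Erin = 11.
The 7 still-open variables draw from only 7 values {6, 7, 8, 9, 10, 12, 13}, so each is used; only Carol can be 13, hence Carol = 13.
The 6 still-open variables together cover exactly {6, 7, 8, 9, 10, 12} — 6 values for 6 variables — and 12 appears only in Kira's list, so Kira = 12.
Mona and Dave share exactly the 2 values {6, 8}; by pigeonhole those values go to them, so strike 6, 8 from Frank, Nate, Ivy.
No further eliminations apply; Dave can still be any of 6, 8.

6, 8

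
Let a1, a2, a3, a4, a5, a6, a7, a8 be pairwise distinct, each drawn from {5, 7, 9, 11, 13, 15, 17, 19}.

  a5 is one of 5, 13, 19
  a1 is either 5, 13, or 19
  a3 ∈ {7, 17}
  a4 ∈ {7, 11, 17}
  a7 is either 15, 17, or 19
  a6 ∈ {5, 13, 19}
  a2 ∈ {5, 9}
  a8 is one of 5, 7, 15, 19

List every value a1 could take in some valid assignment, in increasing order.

5, 13, 19

Among the 8 variables, 9 fits only a2 (and all 8 values in {5, 7, 9, 11, 13, 15, 17, 19} must be used), so a2 = 9.
The 7 still-open variables together cover exactly {5, 7, 11, 13, 15, 17, 19} — 7 values for 7 variables — and 11 appears only in a4's list, so a4 = 11.
a1, a5, a6 between them cover only {5, 13, 19} — a naked triple. Remove those values from a7, a8.
No further eliminations apply; a1 can still be any of 5, 13, 19.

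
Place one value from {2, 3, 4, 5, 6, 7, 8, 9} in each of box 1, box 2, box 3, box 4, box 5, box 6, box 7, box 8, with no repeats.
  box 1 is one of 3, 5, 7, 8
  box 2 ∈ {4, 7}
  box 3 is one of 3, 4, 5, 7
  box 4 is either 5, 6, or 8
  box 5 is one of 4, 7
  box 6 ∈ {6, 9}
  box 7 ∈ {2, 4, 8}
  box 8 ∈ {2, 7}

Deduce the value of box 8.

2

Among the 8 variables, 9 fits only box 6 (and all 8 values in {2, 3, 4, 5, 6, 7, 8, 9} must be used), so box 6 = 9.
Among the 7 still-open variables, 6 fits only box 4 (and all 7 values in {2, 3, 4, 5, 6, 7, 8} must be used), so box 4 = 6.
box 2 and box 5 share exactly the 2 values {4, 7}; by pigeonhole those values go to them, so strike 4, 7 from box 1, box 3, box 7, box 8.
So box 8 = 2.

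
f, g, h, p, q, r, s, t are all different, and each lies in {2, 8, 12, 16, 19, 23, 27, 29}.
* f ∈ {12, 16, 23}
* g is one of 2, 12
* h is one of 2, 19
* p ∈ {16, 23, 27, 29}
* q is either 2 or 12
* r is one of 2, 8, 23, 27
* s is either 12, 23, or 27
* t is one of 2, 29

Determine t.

The 8 variables together cover exactly {2, 8, 12, 16, 19, 23, 27, 29} — 8 values for 8 variables — and 8 appears only in r's list, so r = 8.
Among the 7 still-open variables, 19 fits only h (and all 7 values in {2, 12, 16, 19, 23, 27, 29} must be used), so h = 19.
g and q share exactly the 2 values {2, 12}; by pigeonhole those values go to them, so strike 2, 12 from f, s, t.
So t = 29.

29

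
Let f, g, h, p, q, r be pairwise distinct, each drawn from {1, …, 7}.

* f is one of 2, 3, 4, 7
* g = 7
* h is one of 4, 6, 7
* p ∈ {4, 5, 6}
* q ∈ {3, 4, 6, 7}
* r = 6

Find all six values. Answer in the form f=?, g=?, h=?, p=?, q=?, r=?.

f=2, g=7, h=4, p=5, q=3, r=6

g's domain is down to {7}, so g = 7. Remove 7 from f, h, q.
r has just one choice, so r = 6. Eliminate 6 elsewhere: h, p, q.
That leaves h = 4. Strike 4 from f, p, q.
p's domain is down to {5}, so p = 5.
q has just one choice, so q = 3. So f can't be 3.
That leaves f = 2.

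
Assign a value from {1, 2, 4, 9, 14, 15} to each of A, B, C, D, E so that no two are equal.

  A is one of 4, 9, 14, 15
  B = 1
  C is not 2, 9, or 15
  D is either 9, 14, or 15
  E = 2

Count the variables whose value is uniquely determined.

B's domain is down to {1}, so B = 1. So C can't be 1.
E has just one choice, so E = 2.
Determined: B=1, E=2. The other variables each still have more than one consistent value. That makes 2.

2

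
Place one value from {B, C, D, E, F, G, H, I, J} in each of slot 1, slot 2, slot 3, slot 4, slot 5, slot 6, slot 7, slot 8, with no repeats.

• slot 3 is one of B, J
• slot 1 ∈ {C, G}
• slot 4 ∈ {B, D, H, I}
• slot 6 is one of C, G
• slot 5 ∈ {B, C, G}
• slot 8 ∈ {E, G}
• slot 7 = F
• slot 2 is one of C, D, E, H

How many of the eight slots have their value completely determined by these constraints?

4

slot 7 has just one choice, so slot 7 = F.
slot 1 and slot 6 share exactly the 2 values {C, G}; by pigeonhole those values go to them, so strike C, G from slot 2, slot 5, slot 8.
slot 5 has just one choice, so slot 5 = B. Strike B from slot 3, slot 4.
That leaves slot 8 = E. So slot 2 can't be E.
slot 3 must be J (only option left).
Determined: slot 3=J, slot 5=B, slot 7=F, slot 8=E. The other slots each still have more than one consistent value. That makes 4.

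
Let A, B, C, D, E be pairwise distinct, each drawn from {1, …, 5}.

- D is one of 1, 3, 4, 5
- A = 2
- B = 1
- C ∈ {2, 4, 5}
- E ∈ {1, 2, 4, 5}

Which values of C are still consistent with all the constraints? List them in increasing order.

4, 5

A's domain is down to {2}, so A = 2. Eliminate 2 elsewhere: C, E.
B has just one choice, so B = 1. So D, E can't be 1.
The 3 still-open variables together cover exactly {3, 4, 5} — 3 values for 3 variables — and 3 appears only in D's list, so D = 3.
No further eliminations apply; C can still be any of 4, 5.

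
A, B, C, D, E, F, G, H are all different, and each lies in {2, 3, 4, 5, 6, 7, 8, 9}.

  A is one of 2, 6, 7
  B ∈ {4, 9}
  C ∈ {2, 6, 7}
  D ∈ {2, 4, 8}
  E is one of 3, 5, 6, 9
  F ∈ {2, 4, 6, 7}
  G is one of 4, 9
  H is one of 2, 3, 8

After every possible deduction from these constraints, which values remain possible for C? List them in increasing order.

2, 6, 7

The 8 variables draw from only 8 values {2, 3, 4, 5, 6, 7, 8, 9}, so each is used; only E can be 5, hence E = 5.
The 7 still-open variables together cover exactly {2, 3, 4, 6, 7, 8, 9} — 7 values for 7 variables — and 3 appears only in H's list, so H = 3.
Among the 6 still-open variables, 8 fits only D (and all 6 values in {2, 4, 6, 7, 8, 9} must be used), so D = 8.
B and G share exactly the 2 values {4, 9}; by pigeonhole those values go to them, so strike 4, 9 from F.
No further eliminations apply; C can still be any of 2, 6, 7.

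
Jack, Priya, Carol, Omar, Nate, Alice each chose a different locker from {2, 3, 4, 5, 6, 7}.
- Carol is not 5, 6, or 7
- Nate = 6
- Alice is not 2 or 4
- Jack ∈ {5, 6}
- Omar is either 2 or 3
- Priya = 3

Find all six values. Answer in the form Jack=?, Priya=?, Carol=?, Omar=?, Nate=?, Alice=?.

Priya's domain is down to {3}, so Priya = 3. Remove 3 from Carol, Omar, Alice.
Omar must be 2 (only option left). Remove 2 from Carol.
Nate has just one choice, so Nate = 6. Eliminate 6 elsewhere: Jack, Alice.
Jack must be 5 (only option left). So Alice can't be 5.
Carol must be 4 (only option left).
Alice has just one choice, so Alice = 7.

Jack=5, Priya=3, Carol=4, Omar=2, Nate=6, Alice=7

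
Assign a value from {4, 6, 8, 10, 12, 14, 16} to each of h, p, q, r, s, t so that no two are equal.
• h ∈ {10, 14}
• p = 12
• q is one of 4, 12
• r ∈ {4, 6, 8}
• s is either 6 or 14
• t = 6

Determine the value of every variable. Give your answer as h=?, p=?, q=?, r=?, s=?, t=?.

h=10, p=12, q=4, r=8, s=14, t=6

p's domain is down to {12}, so p = 12. Strike 12 from q.
That leaves q = 4. Remove 4 from r.
t must be 6 (only option left). So r, s can't be 6.
That leaves r = 8.
s must be 14 (only option left). Remove 14 from h.
h must be 10 (only option left).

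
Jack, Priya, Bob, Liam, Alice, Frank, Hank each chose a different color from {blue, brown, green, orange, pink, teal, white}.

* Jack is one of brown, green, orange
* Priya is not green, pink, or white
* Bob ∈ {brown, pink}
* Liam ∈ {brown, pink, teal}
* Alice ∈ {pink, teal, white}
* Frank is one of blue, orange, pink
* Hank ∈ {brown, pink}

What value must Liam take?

teal

The 7 variables draw from only 7 values {blue, brown, green, orange, pink, teal, white}, so each is used; only Jack can be green, hence Jack = green.
The 6 still-open variables draw from only 6 values {blue, brown, orange, pink, teal, white}, so each is used; only Alice can be white, hence Alice = white.
Bob and Hank share exactly the 2 values {brown, pink}; by pigeonhole those values go to them, so strike brown, pink from Priya, Liam, Frank.
So Liam = teal.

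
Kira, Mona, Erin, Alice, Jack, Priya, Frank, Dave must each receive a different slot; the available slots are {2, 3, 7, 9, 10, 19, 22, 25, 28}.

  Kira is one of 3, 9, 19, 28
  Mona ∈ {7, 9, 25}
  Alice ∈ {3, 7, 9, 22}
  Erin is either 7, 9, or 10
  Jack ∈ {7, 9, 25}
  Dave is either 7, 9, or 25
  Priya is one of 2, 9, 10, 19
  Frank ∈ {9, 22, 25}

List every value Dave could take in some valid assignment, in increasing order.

7, 9, 25

The 3 variables Mona, Jack, Dave are confined to {7, 9, 25}, which locks those values in; drop them from Kira, Erin, Alice, Priya, Frank.
Erin's domain is down to {10}, so Erin = 10. Remove 10 from Priya.
Frank must be 22 (only option left). Strike 22 from Alice.
Alice's domain is down to {3}, so Alice = 3. Remove 3 from Kira.
No further eliminations apply; Dave can still be any of 7, 9, 25.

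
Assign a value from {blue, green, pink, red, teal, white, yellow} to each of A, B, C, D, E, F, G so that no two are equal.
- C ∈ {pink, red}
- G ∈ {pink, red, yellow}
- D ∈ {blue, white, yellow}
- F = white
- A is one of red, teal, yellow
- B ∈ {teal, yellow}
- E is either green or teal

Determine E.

F's domain is down to {white}, so F = white. Eliminate white elsewhere: D.
The 6 still-open variables draw from only 6 values {blue, green, pink, red, teal, yellow}, so each is used; only D can be blue, hence D = blue.
The 5 still-open variables together cover exactly {green, pink, red, teal, yellow} — 5 values for 5 variables — and green appears only in E's list, so E = green.

green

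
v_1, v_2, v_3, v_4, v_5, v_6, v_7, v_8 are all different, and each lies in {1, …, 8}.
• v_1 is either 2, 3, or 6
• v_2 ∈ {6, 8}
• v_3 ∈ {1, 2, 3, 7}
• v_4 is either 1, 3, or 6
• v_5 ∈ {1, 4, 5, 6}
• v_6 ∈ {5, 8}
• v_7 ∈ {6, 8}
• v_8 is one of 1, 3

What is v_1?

The 8 variables draw from only 8 values {1, 2, 3, 4, 5, 6, 7, 8}, so each is used; only v_5 can be 4, hence v_5 = 4.
Among the 7 still-open variables, 5 fits only v_6 (and all 7 values in {1, 2, 3, 5, 6, 7, 8} must be used), so v_6 = 5.
The 6 still-open variables together cover exactly {1, 2, 3, 6, 7, 8} — 6 values for 6 variables — and 7 appears only in v_3's list, so v_3 = 7.
The 5 still-open variables draw from only 5 values {1, 2, 3, 6, 8}, so each is used; only v_1 can be 2, hence v_1 = 2.

2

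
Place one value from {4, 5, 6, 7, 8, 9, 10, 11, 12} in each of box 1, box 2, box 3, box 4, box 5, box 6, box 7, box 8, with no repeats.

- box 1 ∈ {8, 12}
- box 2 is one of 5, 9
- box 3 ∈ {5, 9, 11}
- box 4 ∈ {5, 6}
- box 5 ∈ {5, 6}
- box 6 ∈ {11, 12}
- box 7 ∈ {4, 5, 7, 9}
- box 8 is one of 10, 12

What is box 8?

10

The 2 variables box 4 and box 5 are confined to {5, 6}, which locks those values in; drop them from box 2, box 3, box 7.
box 2 has just one choice, so box 2 = 9. Eliminate 9 elsewhere: box 3, box 7.
box 3 has just one choice, so box 3 = 11. Strike 11 from box 6.
box 6 must be 12 (only option left). Eliminate 12 elsewhere: box 1, box 8.
So box 8 = 10.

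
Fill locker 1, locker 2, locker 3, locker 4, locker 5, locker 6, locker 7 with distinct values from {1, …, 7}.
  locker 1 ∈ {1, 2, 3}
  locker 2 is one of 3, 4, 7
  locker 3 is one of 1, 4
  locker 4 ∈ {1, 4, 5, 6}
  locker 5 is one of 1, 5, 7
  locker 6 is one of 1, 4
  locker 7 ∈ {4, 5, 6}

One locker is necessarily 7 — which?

locker 5

The 7 variables draw from only 7 values {1, 2, 3, 4, 5, 6, 7}, so each is used; only locker 1 can be 2, hence locker 1 = 2.
Among the 6 still-open variables, 3 fits only locker 2 (and all 6 values in {1, 3, 4, 5, 6, 7} must be used), so locker 2 = 3.
The 5 still-open variables draw from only 5 values {1, 4, 5, 6, 7}, so each is used; only locker 5 can be 7, hence locker 5 = 7.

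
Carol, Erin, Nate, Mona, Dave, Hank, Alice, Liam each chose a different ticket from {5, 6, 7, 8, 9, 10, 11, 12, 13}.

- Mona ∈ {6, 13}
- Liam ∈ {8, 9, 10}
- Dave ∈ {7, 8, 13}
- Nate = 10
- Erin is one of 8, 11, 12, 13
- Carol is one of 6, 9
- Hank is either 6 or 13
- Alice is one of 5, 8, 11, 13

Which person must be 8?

Liam

Nate's domain is down to {10}, so Nate = 10. Remove 10 from Liam.
Mona and Hank between them cover only {6, 13} — a naked pair. Remove those values from Carol, Erin, Dave, Alice.
Carol's domain is down to {9}, so Carol = 9. Eliminate 9 elsewhere: Liam.
So 8 goes to Liam.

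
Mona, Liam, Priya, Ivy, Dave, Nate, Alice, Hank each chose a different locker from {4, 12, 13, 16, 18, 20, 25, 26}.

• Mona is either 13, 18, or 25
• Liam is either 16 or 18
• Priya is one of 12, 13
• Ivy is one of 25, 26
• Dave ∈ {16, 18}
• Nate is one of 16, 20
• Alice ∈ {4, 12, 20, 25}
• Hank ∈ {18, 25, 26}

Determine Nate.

20

Among the 8 variables, 4 fits only Alice (and all 8 values in {4, 12, 13, 16, 18, 20, 25, 26} must be used), so Alice = 4.
Among the 7 still-open variables, 12 fits only Priya (and all 7 values in {12, 13, 16, 18, 20, 25, 26} must be used), so Priya = 12.
The 6 still-open variables together cover exactly {13, 16, 18, 20, 25, 26} — 6 values for 6 variables — and 13 appears only in Mona's list, so Mona = 13.
The 5 still-open variables draw from only 5 values {16, 18, 20, 25, 26}, so each is used; only Nate can be 20, hence Nate = 20.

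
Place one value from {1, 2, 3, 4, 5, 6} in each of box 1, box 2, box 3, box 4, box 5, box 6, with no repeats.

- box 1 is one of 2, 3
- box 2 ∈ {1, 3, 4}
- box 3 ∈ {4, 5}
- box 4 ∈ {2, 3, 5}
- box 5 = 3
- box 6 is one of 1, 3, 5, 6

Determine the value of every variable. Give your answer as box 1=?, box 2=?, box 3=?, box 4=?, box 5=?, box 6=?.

box 1=2, box 2=1, box 3=4, box 4=5, box 5=3, box 6=6

box 5 has just one choice, so box 5 = 3. Strike 3 from box 1, box 2, box 4, box 6.
That leaves box 1 = 2. Strike 2 from box 4.
box 4's domain is down to {5}, so box 4 = 5. Eliminate 5 elsewhere: box 3, box 6.
box 3's domain is down to {4}, so box 3 = 4. So box 2 can't be 4.
box 2's domain is down to {1}, so box 2 = 1. Remove 1 from box 6.
box 6's domain is down to {6}, so box 6 = 6.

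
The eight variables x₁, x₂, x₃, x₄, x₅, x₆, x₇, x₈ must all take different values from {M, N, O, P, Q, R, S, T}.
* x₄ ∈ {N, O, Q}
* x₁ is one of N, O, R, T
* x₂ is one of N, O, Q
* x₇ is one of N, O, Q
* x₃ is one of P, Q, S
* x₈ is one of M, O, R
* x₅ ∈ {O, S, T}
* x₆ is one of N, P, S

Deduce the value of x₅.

The 8 variables together cover exactly {M, N, O, P, Q, R, S, T} — 8 values for 8 variables — and M appears only in x₈'s list, so x₈ = M.
The 7 still-open variables draw from only 7 values {N, O, P, Q, R, S, T}, so each is used; only x₁ can be R, hence x₁ = R.
Among the 6 still-open variables, T fits only x₅ (and all 6 values in {N, O, P, Q, S, T} must be used), so x₅ = T.

T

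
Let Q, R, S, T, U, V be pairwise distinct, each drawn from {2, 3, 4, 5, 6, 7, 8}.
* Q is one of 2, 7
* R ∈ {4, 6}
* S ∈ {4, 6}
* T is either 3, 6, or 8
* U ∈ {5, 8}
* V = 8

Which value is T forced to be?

3

V's domain is down to {8}, so V = 8. Eliminate 8 elsewhere: T, U.
U has just one choice, so U = 5.
R and S share exactly the 2 values {4, 6}; by pigeonhole those values go to them, so strike 4, 6 from T.
So T = 3.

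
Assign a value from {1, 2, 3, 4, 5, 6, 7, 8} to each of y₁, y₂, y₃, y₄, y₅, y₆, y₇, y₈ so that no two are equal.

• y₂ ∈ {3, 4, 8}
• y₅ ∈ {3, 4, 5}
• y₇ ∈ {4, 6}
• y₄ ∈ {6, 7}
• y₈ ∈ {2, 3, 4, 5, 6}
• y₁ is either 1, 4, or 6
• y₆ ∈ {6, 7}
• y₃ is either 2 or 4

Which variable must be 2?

The 8 variables draw from only 8 values {1, 2, 3, 4, 5, 6, 7, 8}, so each is used; only y₁ can be 1, hence y₁ = 1.
The 7 still-open variables together cover exactly {2, 3, 4, 5, 6, 7, 8} — 7 values for 7 variables — and 8 appears only in y₂'s list, so y₂ = 8.
The 2 variables y₄ and y₆ are confined to {6, 7}, which locks those values in; drop them from y₇, y₈.
y₇ has just one choice, so y₇ = 4. So y₃, y₅, y₈ can't be 4.
So 2 goes to y₃.

y₃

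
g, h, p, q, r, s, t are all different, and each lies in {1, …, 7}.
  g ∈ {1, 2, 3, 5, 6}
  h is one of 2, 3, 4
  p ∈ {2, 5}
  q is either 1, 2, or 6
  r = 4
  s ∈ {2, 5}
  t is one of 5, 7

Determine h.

r has just one choice, so r = 4. Remove 4 from h.
The 6 still-open variables together cover exactly {1, 2, 3, 5, 6, 7} — 6 values for 6 variables — and 7 appears only in t's list, so t = 7.
p and s between them cover only {2, 5} — a naked pair. Remove those values from g, h, q.
So h = 3.

3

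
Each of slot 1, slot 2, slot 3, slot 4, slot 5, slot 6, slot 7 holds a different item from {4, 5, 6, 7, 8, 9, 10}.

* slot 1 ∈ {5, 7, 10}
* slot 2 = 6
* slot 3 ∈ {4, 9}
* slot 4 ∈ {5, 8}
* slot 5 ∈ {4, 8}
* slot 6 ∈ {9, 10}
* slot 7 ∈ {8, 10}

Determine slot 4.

5

slot 2 has just one choice, so slot 2 = 6.
The 6 still-open variables draw from only 6 values {4, 5, 7, 8, 9, 10}, so each is used; only slot 1 can be 7, hence slot 1 = 7.
Among the 5 still-open variables, 5 fits only slot 4 (and all 5 values in {4, 5, 8, 9, 10} must be used), so slot 4 = 5.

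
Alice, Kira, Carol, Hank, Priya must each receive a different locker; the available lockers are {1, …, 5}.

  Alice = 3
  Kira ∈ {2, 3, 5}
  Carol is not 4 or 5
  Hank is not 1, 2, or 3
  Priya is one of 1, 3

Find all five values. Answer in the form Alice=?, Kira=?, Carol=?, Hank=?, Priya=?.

Alice=3, Kira=5, Carol=2, Hank=4, Priya=1

Alice's domain is down to {3}, so Alice = 3. Strike 3 from Kira, Carol, Priya.
Priya's domain is down to {1}, so Priya = 1. Remove 1 from Carol.
Carol must be 2 (only option left). So Kira can't be 2.
Kira's domain is down to {5}, so Kira = 5. Eliminate 5 elsewhere: Hank.
Hank must be 4 (only option left).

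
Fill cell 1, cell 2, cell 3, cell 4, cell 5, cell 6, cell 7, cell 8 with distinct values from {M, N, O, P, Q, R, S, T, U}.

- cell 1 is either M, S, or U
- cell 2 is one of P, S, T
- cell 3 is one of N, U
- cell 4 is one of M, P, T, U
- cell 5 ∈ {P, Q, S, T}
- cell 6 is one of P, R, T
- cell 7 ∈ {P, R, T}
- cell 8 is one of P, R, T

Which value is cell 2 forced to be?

The 8 variables draw from only 8 values {M, N, P, Q, R, S, T, U}, so each is used; only cell 3 can be N, hence cell 3 = N.
The 7 still-open variables together cover exactly {M, P, Q, R, S, T, U} — 7 values for 7 variables — and Q appears only in cell 5's list, so cell 5 = Q.
The 3 variables cell 6, cell 7, cell 8 are confined to {P, R, T}, which locks those values in; drop them from cell 2, cell 4.
So cell 2 = S.

S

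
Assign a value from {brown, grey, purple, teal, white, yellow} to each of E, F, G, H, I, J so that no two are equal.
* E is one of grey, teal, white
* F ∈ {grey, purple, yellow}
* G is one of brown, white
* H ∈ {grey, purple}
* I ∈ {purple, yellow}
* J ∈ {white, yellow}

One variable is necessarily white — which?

The 6 variables together cover exactly {brown, grey, purple, teal, white, yellow} — 6 values for 6 variables — and brown appears only in G's list, so G = brown.
The 5 still-open variables draw from only 5 values {grey, purple, teal, white, yellow}, so each is used; only E can be teal, hence E = teal.
The 4 still-open variables together cover exactly {grey, purple, white, yellow} — 4 values for 4 variables — and white appears only in J's list, so J = white.

J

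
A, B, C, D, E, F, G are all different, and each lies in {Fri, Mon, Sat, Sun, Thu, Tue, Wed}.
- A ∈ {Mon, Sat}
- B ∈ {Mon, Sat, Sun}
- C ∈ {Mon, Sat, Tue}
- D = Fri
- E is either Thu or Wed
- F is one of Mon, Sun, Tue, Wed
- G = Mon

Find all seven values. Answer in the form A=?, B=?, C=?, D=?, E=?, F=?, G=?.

D has just one choice, so D = Fri.
G's domain is down to {Mon}, so G = Mon. Remove Mon from A, B, C, F.
That leaves A = Sat. Eliminate Sat elsewhere: B, C.
That leaves B = Sun. Eliminate Sun elsewhere: F.
C has just one choice, so C = Tue. Eliminate Tue elsewhere: F.
F's domain is down to {Wed}, so F = Wed. Remove Wed from E.
E has just one choice, so E = Thu.

A=Sat, B=Sun, C=Tue, D=Fri, E=Thu, F=Wed, G=Mon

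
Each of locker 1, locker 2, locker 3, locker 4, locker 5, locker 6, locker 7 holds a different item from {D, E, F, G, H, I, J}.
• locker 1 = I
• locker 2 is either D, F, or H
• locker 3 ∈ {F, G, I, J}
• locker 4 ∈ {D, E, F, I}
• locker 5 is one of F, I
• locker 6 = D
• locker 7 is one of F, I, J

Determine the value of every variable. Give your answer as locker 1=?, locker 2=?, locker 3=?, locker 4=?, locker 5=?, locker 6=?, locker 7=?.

locker 1 has just one choice, so locker 1 = I. Strike I from locker 3, locker 4, locker 5, locker 7.
That leaves locker 5 = F. So locker 2, locker 3, locker 4, locker 7 can't be F.
locker 6's domain is down to {D}, so locker 6 = D. Eliminate D elsewhere: locker 2, locker 4.
locker 7's domain is down to {J}, so locker 7 = J. Remove J from locker 3.
locker 2 must be H (only option left).
locker 3 has just one choice, so locker 3 = G.
locker 4's domain is down to {E}, so locker 4 = E.

locker 1=I, locker 2=H, locker 3=G, locker 4=E, locker 5=F, locker 6=D, locker 7=J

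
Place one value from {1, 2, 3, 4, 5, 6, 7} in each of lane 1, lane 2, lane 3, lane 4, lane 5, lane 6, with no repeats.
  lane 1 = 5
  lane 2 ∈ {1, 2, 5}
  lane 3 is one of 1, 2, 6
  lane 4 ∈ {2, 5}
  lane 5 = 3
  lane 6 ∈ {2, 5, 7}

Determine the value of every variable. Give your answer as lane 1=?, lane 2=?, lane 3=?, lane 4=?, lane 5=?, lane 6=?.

lane 1=5, lane 2=1, lane 3=6, lane 4=2, lane 5=3, lane 6=7

lane 1 has just one choice, so lane 1 = 5. Strike 5 from lane 2, lane 4, lane 6.
lane 4 must be 2 (only option left). Remove 2 from lane 2, lane 3, lane 6.
lane 5 must be 3 (only option left).
That leaves lane 6 = 7.
lane 2's domain is down to {1}, so lane 2 = 1. So lane 3 can't be 1.
That leaves lane 3 = 6.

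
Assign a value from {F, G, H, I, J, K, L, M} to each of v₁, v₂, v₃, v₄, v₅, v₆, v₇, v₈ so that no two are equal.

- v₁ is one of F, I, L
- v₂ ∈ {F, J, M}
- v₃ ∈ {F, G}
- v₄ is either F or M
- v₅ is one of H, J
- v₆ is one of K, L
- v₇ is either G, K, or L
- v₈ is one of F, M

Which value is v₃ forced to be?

The 8 variables draw from only 8 values {F, G, H, I, J, K, L, M}, so each is used; only v₅ can be H, hence v₅ = H.
The 7 still-open variables together cover exactly {F, G, I, J, K, L, M} — 7 values for 7 variables — and I appears only in v₁'s list, so v₁ = I.
Among the 6 still-open variables, J fits only v₂ (and all 6 values in {F, G, J, K, L, M} must be used), so v₂ = J.
v₄ and v₈ share exactly the 2 values {F, M}; by pigeonhole those values go to them, so strike F, M from v₃.
So v₃ = G.

G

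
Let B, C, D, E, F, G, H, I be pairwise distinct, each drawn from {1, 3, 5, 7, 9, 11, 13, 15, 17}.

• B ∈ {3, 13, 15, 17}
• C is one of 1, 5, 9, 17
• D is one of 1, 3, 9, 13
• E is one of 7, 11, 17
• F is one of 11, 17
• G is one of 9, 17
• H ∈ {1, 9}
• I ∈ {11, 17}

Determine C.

The 2 variables F and I are confined to {11, 17}, which locks those values in; drop them from B, C, E, G.
E must be 7 (only option left).
G has just one choice, so G = 9. So C, D, H can't be 9.
That leaves H = 1. Strike 1 from C, D.
So C = 5.

5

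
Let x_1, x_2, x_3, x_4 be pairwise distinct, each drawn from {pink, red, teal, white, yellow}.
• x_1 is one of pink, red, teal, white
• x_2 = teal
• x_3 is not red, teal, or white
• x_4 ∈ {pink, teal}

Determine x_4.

pink

x_2's domain is down to {teal}, so x_2 = teal. Remove teal from x_1, x_4.
So x_4 = pink.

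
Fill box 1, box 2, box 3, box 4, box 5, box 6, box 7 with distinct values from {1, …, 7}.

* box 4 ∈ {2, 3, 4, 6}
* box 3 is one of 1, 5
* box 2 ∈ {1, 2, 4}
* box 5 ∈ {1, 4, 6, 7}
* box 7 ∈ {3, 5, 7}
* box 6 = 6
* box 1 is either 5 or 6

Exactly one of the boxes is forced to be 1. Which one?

box 3

box 6 has just one choice, so box 6 = 6. Strike 6 from box 1, box 4, box 5.
box 1 has just one choice, so box 1 = 5. Eliminate 5 elsewhere: box 3, box 7.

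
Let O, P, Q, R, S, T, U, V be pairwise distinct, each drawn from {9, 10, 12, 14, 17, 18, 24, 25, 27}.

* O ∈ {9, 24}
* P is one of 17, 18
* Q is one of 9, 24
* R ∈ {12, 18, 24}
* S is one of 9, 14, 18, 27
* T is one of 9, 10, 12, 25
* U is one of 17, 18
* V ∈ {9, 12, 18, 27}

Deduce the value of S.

14

O and Q share exactly the 2 values {9, 24}; by pigeonhole those values go to them, so strike 9, 24 from R, S, T, V.
P and U share exactly the 2 values {17, 18}; by pigeonhole those values go to them, so strike 17, 18 from R, S, V.
That leaves R = 12. Eliminate 12 elsewhere: T, V.
That leaves V = 27. Remove 27 from S.
So S = 14.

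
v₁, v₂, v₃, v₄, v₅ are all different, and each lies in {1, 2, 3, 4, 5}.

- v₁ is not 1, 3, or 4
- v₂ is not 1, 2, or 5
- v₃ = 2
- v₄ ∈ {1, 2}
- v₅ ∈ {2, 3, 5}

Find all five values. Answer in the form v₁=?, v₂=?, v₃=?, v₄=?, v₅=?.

v₃'s domain is down to {2}, so v₃ = 2. Strike 2 from v₁, v₄, v₅.
v₄ has just one choice, so v₄ = 1.
v₁ must be 5 (only option left). Remove 5 from v₅.
v₅ must be 3 (only option left). Eliminate 3 elsewhere: v₂.
v₂ must be 4 (only option left).

v₁=5, v₂=4, v₃=2, v₄=1, v₅=3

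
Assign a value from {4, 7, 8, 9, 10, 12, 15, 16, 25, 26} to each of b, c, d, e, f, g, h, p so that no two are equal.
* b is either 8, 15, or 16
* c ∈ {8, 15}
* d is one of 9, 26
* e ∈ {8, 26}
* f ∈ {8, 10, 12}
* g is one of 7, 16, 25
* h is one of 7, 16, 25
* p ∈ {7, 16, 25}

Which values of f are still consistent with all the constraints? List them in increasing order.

g, h, p share exactly the 3 values {7, 16, 25}; by pigeonhole those values go to them, so strike 7, 16, 25 from b.
b and c share exactly the 2 values {8, 15}; by pigeonhole those values go to them, so strike 8, 15 from e, f.
e must be 26 (only option left). Strike 26 from d.
d's domain is down to {9}, so d = 9.
No further eliminations apply; f can still be any of 10, 12.

10, 12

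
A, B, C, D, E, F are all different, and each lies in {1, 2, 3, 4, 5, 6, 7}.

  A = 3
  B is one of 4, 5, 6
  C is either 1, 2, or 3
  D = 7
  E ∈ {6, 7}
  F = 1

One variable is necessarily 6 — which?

A's domain is down to {3}, so A = 3. So C can't be 3.
D has just one choice, so D = 7. So E can't be 7.
So 6 goes to E.

E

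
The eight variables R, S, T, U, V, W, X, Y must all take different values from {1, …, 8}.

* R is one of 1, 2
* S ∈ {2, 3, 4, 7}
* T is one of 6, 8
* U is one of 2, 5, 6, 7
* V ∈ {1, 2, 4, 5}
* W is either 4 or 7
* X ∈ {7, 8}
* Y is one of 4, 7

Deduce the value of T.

6

The 8 variables together cover exactly {1, 2, 3, 4, 5, 6, 7, 8} — 8 values for 8 variables — and 3 appears only in S's list, so S = 3.
W and Y share exactly the 2 values {4, 7}; by pigeonhole those values go to them, so strike 4, 7 from U, V, X.
X must be 8 (only option left). Strike 8 from T.
So T = 6.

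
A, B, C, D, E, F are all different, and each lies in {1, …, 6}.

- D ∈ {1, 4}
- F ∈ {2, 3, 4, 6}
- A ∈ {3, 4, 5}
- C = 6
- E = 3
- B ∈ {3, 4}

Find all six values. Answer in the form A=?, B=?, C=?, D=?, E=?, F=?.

C's domain is down to {6}, so C = 6. Strike 6 from F.
E must be 3 (only option left). Strike 3 from A, B, F.
B must be 4 (only option left). So A, D, F can't be 4.
That leaves D = 1.
F has just one choice, so F = 2.
That leaves A = 5.

A=5, B=4, C=6, D=1, E=3, F=2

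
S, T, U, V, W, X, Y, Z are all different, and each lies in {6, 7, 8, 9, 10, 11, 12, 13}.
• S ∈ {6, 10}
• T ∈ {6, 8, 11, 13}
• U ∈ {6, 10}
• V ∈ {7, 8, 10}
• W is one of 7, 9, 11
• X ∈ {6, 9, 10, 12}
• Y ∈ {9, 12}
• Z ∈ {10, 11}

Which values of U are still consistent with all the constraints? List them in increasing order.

6, 10

The 8 variables together cover exactly {6, 7, 8, 9, 10, 11, 12, 13} — 8 values for 8 variables — and 13 appears only in T's list, so T = 13.
Among the 7 still-open variables, 8 fits only V (and all 7 values in {6, 7, 8, 9, 10, 11, 12} must be used), so V = 8.
The 6 still-open variables draw from only 6 values {6, 7, 9, 10, 11, 12}, so each is used; only W can be 7, hence W = 7.
The 5 still-open variables together cover exactly {6, 9, 10, 11, 12} — 5 values for 5 variables — and 11 appears only in Z's list, so Z = 11.
S and U between them cover only {6, 10} — a naked pair. Remove those values from X.
No further eliminations apply; U can still be any of 6, 10.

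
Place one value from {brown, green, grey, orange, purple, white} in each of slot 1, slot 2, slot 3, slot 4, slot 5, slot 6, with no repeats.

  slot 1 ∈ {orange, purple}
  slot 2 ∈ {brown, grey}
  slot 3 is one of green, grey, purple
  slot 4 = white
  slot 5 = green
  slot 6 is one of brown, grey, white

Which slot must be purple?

slot 3

slot 4 has just one choice, so slot 4 = white. Remove white from slot 6.
slot 5 has just one choice, so slot 5 = green. Remove green from slot 3.
The 4 still-open variables together cover exactly {brown, grey, orange, purple} — 4 values for 4 variables — and orange appears only in slot 1's list, so slot 1 = orange.
The 3 still-open variables together cover exactly {brown, grey, purple} — 3 values for 3 variables — and purple appears only in slot 3's list, so slot 3 = purple.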